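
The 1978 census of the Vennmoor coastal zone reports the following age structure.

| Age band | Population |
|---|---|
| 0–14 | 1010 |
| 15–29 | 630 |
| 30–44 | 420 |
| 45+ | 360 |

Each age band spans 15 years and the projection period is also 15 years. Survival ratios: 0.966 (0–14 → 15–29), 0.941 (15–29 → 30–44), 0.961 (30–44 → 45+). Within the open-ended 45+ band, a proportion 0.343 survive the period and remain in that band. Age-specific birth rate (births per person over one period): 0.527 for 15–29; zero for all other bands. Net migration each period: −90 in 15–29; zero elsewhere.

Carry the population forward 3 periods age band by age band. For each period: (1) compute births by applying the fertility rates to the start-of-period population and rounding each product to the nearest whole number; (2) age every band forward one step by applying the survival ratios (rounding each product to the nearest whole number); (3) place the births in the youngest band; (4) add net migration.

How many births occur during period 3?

(Bands numbered youngest = 1 to oldest = 4.)
After projecting period 1:
Births: 630 * 0.527 = 332
Band 2: 1010 * 0.966 = 976
Band 3: 630 * 0.941 = 593
Band 4: 420 * 0.961 + 360 * 0.343 = 404 + 123 = 527
Net migration: Band 2 − 90 → 886
→ [332, 886, 593, 527]
After projecting period 2:
Births: 886 * 0.527 = 467
Band 2: 332 * 0.966 = 321
Band 3: 886 * 0.941 = 834
Band 4: 593 * 0.961 + 527 * 0.343 = 570 + 181 = 751
Net migration: Band 2 − 90 → 231
→ [467, 231, 834, 751]
After projecting period 3:
Births: 231 * 0.527 = 122
Band 2: 467 * 0.966 = 451
Band 3: 231 * 0.941 = 217
Band 4: 834 * 0.961 + 751 * 0.343 = 801 + 258 = 1059
Net migration: Band 2 − 90 → 361
→ [122, 361, 217, 1059]

122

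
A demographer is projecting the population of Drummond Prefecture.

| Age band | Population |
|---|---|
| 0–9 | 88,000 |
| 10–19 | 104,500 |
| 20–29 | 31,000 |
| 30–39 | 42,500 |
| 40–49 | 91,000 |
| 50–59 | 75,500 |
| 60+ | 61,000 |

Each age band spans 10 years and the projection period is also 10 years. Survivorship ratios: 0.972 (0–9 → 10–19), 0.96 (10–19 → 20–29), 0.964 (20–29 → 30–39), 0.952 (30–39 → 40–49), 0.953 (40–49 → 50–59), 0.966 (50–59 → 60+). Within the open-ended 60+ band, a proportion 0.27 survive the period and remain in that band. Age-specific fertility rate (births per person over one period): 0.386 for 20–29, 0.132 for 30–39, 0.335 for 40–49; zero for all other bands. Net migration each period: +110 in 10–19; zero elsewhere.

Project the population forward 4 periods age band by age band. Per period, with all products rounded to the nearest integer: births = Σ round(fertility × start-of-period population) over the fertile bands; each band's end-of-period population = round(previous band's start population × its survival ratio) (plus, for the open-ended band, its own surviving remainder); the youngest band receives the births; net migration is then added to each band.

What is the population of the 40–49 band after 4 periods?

Numbering the groups 1..7 from youngest to oldest:
— Period 1 —
Births: 31000 × 0.386 = 11966  |  42500 × 0.132 = 5610  |  91000 × 0.335 = 30485 → total 48061
Group 2: 88000 × 0.972 = 85536
Group 3: 104500 × 0.96 = 100320
Group 4: 31000 × 0.964 = 29884
Group 5: 42500 × 0.952 = 40460
Group 6: 91000 × 0.953 = 86723
Group 7: 75500 × 0.966 + 61000 × 0.27 = 72933 + 16470 = 89403
Net migration: Group 2 + 110 → 85646
Giving 48061 / 85646 / 100320 / 29884 / 40460 / 86723 / 89403.
— Period 2 —
Births: 100320 × 0.386 = 38724  |  29884 × 0.132 = 3945  |  40460 × 0.335 = 13554 → total 56223
Group 2: 48061 × 0.972 = 46715
Group 3: 85646 × 0.96 = 82220
Group 4: 100320 × 0.964 = 96708
Group 5: 29884 × 0.952 = 28450
Group 6: 40460 × 0.953 = 38558
Group 7: 86723 × 0.966 + 89403 × 0.27 = 83774 + 24139 = 107913
Net migration: Group 2 + 110 → 46825
Giving 56223 / 46825 / 82220 / 96708 / 28450 / 38558 / 107913.
— Period 3 —
Births: 82220 × 0.386 = 31737  |  96708 × 0.132 = 12765  |  28450 × 0.335 = 9531 → total 54033
Group 2: 56223 × 0.972 = 54649
Group 3: 46825 × 0.96 = 44952
Group 4: 82220 × 0.964 = 79260
Group 5: 96708 × 0.952 = 92066
Group 6: 28450 × 0.953 = 27113
Group 7: 38558 × 0.966 + 107913 × 0.27 = 37247 + 29137 = 66384
Net migration: Group 2 + 110 → 54759
Giving 54033 / 54759 / 44952 / 79260 / 92066 / 27113 / 66384.
— Period 4 —
Births: 44952 × 0.386 = 17351  |  79260 × 0.132 = 10462  |  92066 × 0.335 = 30842 → total 58655
Group 2: 54033 × 0.972 = 52520
Group 3: 54759 × 0.96 = 52569
Group 4: 44952 × 0.964 = 43334
Group 5: 79260 × 0.952 = 75456
Group 6: 92066 × 0.953 = 87739
Group 7: 27113 × 0.966 + 66384 × 0.27 = 26191 + 17924 = 44115
Net migration: Group 2 + 110 → 52630
Giving 58655 / 52630 / 52569 / 43334 / 75456 / 87739 / 44115.

75456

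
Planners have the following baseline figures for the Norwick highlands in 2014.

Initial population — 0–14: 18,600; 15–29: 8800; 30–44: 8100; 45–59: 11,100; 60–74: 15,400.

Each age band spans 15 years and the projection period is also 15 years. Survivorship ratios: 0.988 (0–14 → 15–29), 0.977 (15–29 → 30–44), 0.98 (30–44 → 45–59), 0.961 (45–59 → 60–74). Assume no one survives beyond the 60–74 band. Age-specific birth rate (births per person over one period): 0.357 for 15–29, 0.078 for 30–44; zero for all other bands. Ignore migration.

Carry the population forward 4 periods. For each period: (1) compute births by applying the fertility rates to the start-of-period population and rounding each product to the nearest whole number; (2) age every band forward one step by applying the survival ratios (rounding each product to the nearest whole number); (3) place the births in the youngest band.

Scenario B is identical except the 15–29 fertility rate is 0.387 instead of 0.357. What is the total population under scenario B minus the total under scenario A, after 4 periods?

1438

Let group 1 be 0–14 through group 5 = 60–74.
After projecting period 1:
Births: 8800 * 0.357 = 3142  |  8100 * 0.078 = 632 — total 3774
Group 2: 18600 * 0.988 = 18377
Group 3: 8800 * 0.977 = 8598
Group 4: 8100 * 0.98 = 7938
Group 5: 11100 * 0.961 = 10667
Giving 3774 / 18377 / 8598 / 7938 / 10667.
After projecting period 2:
Births: 18377 * 0.357 = 6561  |  8598 * 0.078 = 671 — total 7232
Group 2: 3774 * 0.988 = 3729
Group 3: 18377 * 0.977 = 17954
Group 4: 8598 * 0.98 = 8426
Group 5: 7938 * 0.961 = 7628
Giving 7232 / 3729 / 17954 / 8426 / 7628.
After projecting period 3:
Births: 3729 * 0.357 = 1331  |  17954 * 0.078 = 1400 — total 2731
Group 2: 7232 * 0.988 = 7145
Group 3: 3729 * 0.977 = 3643
Group 4: 17954 * 0.98 = 17595
Group 5: 8426 * 0.961 = 8097
Giving 2731 / 7145 / 3643 / 17595 / 8097.
After projecting period 4:
Births: 7145 * 0.357 = 2551  |  3643 * 0.078 = 284 — total 2835
Group 2: 2731 * 0.988 = 2698
Group 3: 7145 * 0.977 = 6981
Group 4: 3643 * 0.98 = 3570
Group 5: 17595 * 0.961 = 16909
Giving 2835 / 2698 / 6981 / 3570 / 16909.
Scenario A total after 4 periods: 32993
Scenario B projection —
After projecting period 1:
Births: 8800 * 0.387 = 3406  |  8100 * 0.078 = 632 — total 4038
Group 2: 18600 * 0.988 = 18377
Group 3: 8800 * 0.977 = 8598
Group 4: 8100 * 0.98 = 7938
Group 5: 11100 * 0.961 = 10667
Giving 4038 / 18377 / 8598 / 7938 / 10667.
After projecting period 2:
Births: 18377 * 0.387 = 7112  |  8598 * 0.078 = 671 — total 7783
Group 2: 4038 * 0.988 = 3990
Group 3: 18377 * 0.977 = 17954
Group 4: 8598 * 0.98 = 8426
Group 5: 7938 * 0.961 = 7628
Giving 7783 / 3990 / 17954 / 8426 / 7628.
After projecting period 3:
Births: 3990 * 0.387 = 1544  |  17954 * 0.078 = 1400 — total 2944
Group 2: 7783 * 0.988 = 7690
Group 3: 3990 * 0.977 = 3898
Group 4: 17954 * 0.98 = 17595
Group 5: 8426 * 0.961 = 8097
Giving 2944 / 7690 / 3898 / 17595 / 8097.
After projecting period 4:
Births: 7690 * 0.387 = 2976  |  3898 * 0.078 = 304 — total 3280
Group 2: 2944 * 0.988 = 2909
Group 3: 7690 * 0.977 = 7513
Group 4: 3898 * 0.98 = 3820
Group 5: 17595 * 0.961 = 16909
Giving 3280 / 2909 / 7513 / 3820 / 16909.
Scenario B total after 4 periods: 34431
Difference B − A = 34431 − 32993 = 1438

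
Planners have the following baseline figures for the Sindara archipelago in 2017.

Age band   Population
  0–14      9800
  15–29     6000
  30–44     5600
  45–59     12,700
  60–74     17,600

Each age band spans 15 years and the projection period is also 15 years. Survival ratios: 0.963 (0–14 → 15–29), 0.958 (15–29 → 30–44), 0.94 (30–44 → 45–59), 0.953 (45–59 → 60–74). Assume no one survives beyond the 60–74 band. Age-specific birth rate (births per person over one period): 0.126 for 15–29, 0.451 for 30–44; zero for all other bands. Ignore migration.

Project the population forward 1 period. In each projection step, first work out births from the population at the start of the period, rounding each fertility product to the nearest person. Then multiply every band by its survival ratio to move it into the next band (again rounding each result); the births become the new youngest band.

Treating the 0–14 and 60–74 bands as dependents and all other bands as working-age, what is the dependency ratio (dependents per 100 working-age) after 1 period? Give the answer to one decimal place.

Numbering the groups 1..5 from youngest to oldest:
Period 1.
Births: 6000 × 0.126 = 756 ; 5600 × 0.451 = 2526 — total 3282
Group 2: 9800 × 0.963 = 9437
Group 3: 6000 × 0.958 = 5748
Group 4: 5600 × 0.94 = 5264
Group 5: 12700 × 0.953 = 12103
End of period: [3282, 9437, 5748, 5264, 12103]
Dependents (band 0–14 + band 60–74) = 3282 + 12103 = 15385; working-age = 20449; ratio = 15385/20449 × 100 = 75.2

75.2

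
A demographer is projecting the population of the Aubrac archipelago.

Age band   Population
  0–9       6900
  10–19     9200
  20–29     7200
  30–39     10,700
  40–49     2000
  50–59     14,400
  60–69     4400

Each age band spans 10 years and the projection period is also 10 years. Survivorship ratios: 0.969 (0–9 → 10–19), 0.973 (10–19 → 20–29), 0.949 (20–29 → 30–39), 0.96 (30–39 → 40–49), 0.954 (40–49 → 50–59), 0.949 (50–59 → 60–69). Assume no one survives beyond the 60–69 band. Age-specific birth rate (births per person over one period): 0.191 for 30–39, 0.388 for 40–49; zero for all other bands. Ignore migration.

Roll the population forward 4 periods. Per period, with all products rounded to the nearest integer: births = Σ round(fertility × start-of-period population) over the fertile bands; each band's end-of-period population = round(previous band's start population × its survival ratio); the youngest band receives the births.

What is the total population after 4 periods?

35539

Period 1:
Births: 10700 × 0.191 = 2044, 2000 × 0.388 = 776 → total 2820
10–19: 6900 × 0.969 = 6686
20–29: 9200 × 0.973 = 8952
30–39: 7200 × 0.949 = 6833
40–49: 10700 × 0.96 = 10272
50–59: 2000 × 0.954 = 1908
60–69: 14400 × 0.949 = 13666
→ [2820, 6686, 8952, 6833, 10272, 1908, 13666]
Period 2:
Births: 6833 × 0.191 = 1305, 10272 × 0.388 = 3986 → total 5291
10–19: 2820 × 0.969 = 2733
20–29: 6686 × 0.973 = 6505
30–39: 8952 × 0.949 = 8495
40–49: 6833 × 0.96 = 6560
50–59: 10272 × 0.954 = 9799
60–69: 1908 × 0.949 = 1811
→ [5291, 2733, 6505, 8495, 6560, 9799, 1811]
Period 3:
Births: 8495 × 0.191 = 1623, 6560 × 0.388 = 2545 → total 4168
10–19: 5291 × 0.969 = 5127
20–29: 2733 × 0.973 = 2659
30–39: 6505 × 0.949 = 6173
40–49: 8495 × 0.96 = 8155
50–59: 6560 × 0.954 = 6258
60–69: 9799 × 0.949 = 9299
→ [4168, 5127, 2659, 6173, 8155, 6258, 9299]
Period 4:
Births: 6173 × 0.191 = 1179, 8155 × 0.388 = 3164 → total 4343
10–19: 4168 × 0.969 = 4039
20–29: 5127 × 0.973 = 4989
30–39: 2659 × 0.949 = 2523
40–49: 6173 × 0.96 = 5926
50–59: 8155 × 0.954 = 7780
60–69: 6258 × 0.949 = 5939
→ [4343, 4039, 4989, 2523, 5926, 7780, 5939]
Total after period 4: 4343 + 4039 + 4989 + 2523 + 5926 + 7780 + 5939 = 35539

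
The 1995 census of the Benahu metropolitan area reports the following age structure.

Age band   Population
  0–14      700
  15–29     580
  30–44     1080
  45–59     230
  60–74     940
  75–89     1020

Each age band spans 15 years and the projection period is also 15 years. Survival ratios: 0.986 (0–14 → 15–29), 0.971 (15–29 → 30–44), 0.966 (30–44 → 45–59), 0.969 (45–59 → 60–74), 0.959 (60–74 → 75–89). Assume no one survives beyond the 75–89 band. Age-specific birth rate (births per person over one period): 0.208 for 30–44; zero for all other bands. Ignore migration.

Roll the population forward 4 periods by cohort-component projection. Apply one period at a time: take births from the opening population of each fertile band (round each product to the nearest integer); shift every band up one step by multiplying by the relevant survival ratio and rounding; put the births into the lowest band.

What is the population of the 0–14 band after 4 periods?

Period 1.
Births: 1080 × 0.208 = 225
15–29: 700 × 0.986 = 690
30–44: 580 × 0.971 = 563
45–59: 1080 × 0.966 = 1043
60–74: 230 × 0.969 = 223
75–89: 940 × 0.959 = 901
End of period: [225, 690, 563, 1043, 223, 901]
Period 2.
Births: 563 × 0.208 = 117
15–29: 225 × 0.986 = 222
30–44: 690 × 0.971 = 670
45–59: 563 × 0.966 = 544
60–74: 1043 × 0.969 = 1011
75–89: 223 × 0.959 = 214
End of period: [117, 222, 670, 544, 1011, 214]
Period 3.
Births: 670 × 0.208 = 139
15–29: 117 × 0.986 = 115
30–44: 222 × 0.971 = 216
45–59: 670 × 0.966 = 647
60–74: 544 × 0.969 = 527
75–89: 1011 × 0.959 = 970
End of period: [139, 115, 216, 647, 527, 970]
Period 4.
Births: 216 × 0.208 = 45
15–29: 139 × 0.986 = 137
30–44: 115 × 0.971 = 112
45–59: 216 × 0.966 = 209
60–74: 647 × 0.969 = 627
75–89: 527 × 0.959 = 505
End of period: [45, 137, 112, 209, 627, 505]

45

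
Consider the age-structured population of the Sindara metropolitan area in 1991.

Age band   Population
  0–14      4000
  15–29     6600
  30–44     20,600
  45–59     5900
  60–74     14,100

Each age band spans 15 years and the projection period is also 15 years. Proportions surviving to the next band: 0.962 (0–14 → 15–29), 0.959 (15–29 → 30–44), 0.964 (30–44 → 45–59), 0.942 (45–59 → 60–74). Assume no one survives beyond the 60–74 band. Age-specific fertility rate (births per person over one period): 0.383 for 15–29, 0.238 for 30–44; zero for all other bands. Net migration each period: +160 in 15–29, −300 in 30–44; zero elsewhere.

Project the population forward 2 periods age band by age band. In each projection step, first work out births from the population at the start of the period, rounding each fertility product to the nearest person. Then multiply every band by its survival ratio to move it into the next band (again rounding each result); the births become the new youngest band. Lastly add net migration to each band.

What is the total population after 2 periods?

(Groups numbered youngest = 1 to oldest = 5.)
After projecting period 1:
Births: 6600 * 0.383 = 2528  |  20600 * 0.238 = 4903 → total 7431
Group 2: 4000 * 0.962 = 3848
Group 3: 6600 * 0.959 = 6329
Group 4: 20600 * 0.964 = 19858
Group 5: 5900 * 0.942 = 5558
Net migration: Group 2 + 160 → 4008; Group 3 − 300 → 6029
Giving 7431 / 4008 / 6029 / 19858 / 5558.
After projecting period 2:
Births: 4008 * 0.383 = 1535  |  6029 * 0.238 = 1435 → total 2970
Group 2: 7431 * 0.962 = 7149
Group 3: 4008 * 0.959 = 3844
Group 4: 6029 * 0.964 = 5812
Group 5: 19858 * 0.942 = 18706
Net migration: Group 2 + 160 → 7309; Group 3 − 300 → 3544
Giving 2970 / 7309 / 3544 / 5812 / 18706.
Total after period 2: 2970 + 7309 + 3544 + 5812 + 18706 = 38341

38341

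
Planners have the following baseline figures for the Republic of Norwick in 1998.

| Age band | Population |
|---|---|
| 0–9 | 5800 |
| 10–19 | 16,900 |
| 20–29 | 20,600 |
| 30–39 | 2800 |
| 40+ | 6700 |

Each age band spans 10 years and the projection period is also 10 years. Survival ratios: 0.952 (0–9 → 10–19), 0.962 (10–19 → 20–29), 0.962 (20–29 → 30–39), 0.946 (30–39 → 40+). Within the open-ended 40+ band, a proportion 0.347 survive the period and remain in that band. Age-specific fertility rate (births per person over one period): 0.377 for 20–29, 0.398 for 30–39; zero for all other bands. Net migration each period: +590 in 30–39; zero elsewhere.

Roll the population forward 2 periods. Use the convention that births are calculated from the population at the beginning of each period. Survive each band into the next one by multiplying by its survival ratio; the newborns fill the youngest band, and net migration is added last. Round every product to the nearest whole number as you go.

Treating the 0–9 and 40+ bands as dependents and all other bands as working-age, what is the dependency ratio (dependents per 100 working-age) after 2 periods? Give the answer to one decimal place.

After projecting period 1:
Births: 20600 * 0.377 = 7766  |  2800 * 0.398 = 1114 → total 8880
10–19: 5800 * 0.952 = 5522
20–29: 16900 * 0.962 = 16258
30–39: 20600 * 0.962 = 19817
40+: 2800 * 0.946 + 6700 * 0.347 = 2649 + 2325 = 4974
Net migration: 30–39 + 590 → 20407
Population now: 0–9=8880, 10–19=5522, 20–29=16258, 30–39=20407, 40+=4974
After projecting period 2:
Births: 16258 * 0.377 = 6129  |  20407 * 0.398 = 8122 → total 14251
10–19: 8880 * 0.952 = 8454
20–29: 5522 * 0.962 = 5312
30–39: 16258 * 0.962 = 15640
40+: 20407 * 0.946 + 4974 * 0.347 = 19305 + 1726 = 21031
Net migration: 30–39 + 590 → 16230
Population now: 0–9=14251, 10–19=8454, 20–29=5312, 30–39=16230, 40+=21031
Dependents (band 0–9 + band 40+) = 14251 + 21031 = 35282; working-age = 29996; ratio = 35282/29996 × 100 = 117.6

117.6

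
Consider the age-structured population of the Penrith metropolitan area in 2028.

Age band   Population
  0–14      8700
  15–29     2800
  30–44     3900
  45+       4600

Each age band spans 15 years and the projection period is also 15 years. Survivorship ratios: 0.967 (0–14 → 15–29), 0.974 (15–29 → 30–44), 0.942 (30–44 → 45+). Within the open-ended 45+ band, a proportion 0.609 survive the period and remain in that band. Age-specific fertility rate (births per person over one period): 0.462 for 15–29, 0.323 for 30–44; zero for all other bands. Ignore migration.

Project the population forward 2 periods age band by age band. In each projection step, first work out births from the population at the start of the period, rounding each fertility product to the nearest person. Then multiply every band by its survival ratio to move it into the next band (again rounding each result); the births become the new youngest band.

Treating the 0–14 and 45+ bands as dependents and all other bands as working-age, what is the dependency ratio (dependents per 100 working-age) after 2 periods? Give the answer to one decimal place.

— Period 1 —
Births: 2800 * 0.462 = 1294  |  3900 * 0.323 = 1260 ⇒ total 2554
15–29: 8700 * 0.967 = 8413
30–44: 2800 * 0.974 = 2727
45+: 3900 * 0.942 + 4600 * 0.609 = 3674 + 2801 = 6475
Giving 2554 / 8413 / 2727 / 6475.
— Period 2 —
Births: 8413 * 0.462 = 3887  |  2727 * 0.323 = 881 ⇒ total 4768
15–29: 2554 * 0.967 = 2470
30–44: 8413 * 0.974 = 8194
45+: 2727 * 0.942 + 6475 * 0.609 = 2569 + 3943 = 6512
Giving 4768 / 2470 / 8194 / 6512.
Dependents (band 0–14 + band 45+) = 4768 + 6512 = 11280; working-age = 10664; ratio = 11280/10664 × 100 = 105.8

105.8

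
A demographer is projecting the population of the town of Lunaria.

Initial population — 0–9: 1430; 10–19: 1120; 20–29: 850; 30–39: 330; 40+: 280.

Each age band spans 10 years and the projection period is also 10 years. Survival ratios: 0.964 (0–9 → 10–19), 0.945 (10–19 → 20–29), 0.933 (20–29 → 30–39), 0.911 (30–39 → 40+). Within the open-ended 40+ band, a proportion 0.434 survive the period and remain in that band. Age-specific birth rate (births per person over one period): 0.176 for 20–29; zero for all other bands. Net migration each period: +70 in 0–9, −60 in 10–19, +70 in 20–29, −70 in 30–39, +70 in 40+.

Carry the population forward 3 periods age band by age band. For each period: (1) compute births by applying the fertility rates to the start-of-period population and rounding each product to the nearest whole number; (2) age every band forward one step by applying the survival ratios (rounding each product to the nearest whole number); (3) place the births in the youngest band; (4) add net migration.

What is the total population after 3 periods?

— Period 1 —
Births: 850 * 0.176 = 150
10–19: 1430 * 0.964 = 1379
20–29: 1120 * 0.945 = 1058
30–39: 850 * 0.933 = 793
40+: 330 * 0.911 + 280 * 0.434 = 301 + 122 = 423
Net migration: 0–9 + 70 → 220; 10–19 − 60 → 1319; 20–29 + 70 → 1128; 30–39 − 70 → 723; 40+ + 70 → 493
→ [220, 1319, 1128, 723, 493]
— Period 2 —
Births: 1128 * 0.176 = 199
10–19: 220 * 0.964 = 212
20–29: 1319 * 0.945 = 1246
30–39: 1128 * 0.933 = 1052
40+: 723 * 0.911 + 493 * 0.434 = 659 + 214 = 873
Net migration: 0–9 + 70 → 269; 10–19 − 60 → 152; 20–29 + 70 → 1316; 30–39 − 70 → 982; 40+ + 70 → 943
→ [269, 152, 1316, 982, 943]
— Period 3 —
Births: 1316 * 0.176 = 232
10–19: 269 * 0.964 = 259
20–29: 152 * 0.945 = 144
30–39: 1316 * 0.933 = 1228
40+: 982 * 0.911 + 943 * 0.434 = 895 + 409 = 1304
Net migration: 0–9 + 70 → 302; 10–19 − 60 → 199; 20–29 + 70 → 214; 30–39 − 70 → 1158; 40+ + 70 → 1374
→ [302, 199, 214, 1158, 1374]
Total after period 3: 302 + 199 + 214 + 1158 + 1374 = 3247

3247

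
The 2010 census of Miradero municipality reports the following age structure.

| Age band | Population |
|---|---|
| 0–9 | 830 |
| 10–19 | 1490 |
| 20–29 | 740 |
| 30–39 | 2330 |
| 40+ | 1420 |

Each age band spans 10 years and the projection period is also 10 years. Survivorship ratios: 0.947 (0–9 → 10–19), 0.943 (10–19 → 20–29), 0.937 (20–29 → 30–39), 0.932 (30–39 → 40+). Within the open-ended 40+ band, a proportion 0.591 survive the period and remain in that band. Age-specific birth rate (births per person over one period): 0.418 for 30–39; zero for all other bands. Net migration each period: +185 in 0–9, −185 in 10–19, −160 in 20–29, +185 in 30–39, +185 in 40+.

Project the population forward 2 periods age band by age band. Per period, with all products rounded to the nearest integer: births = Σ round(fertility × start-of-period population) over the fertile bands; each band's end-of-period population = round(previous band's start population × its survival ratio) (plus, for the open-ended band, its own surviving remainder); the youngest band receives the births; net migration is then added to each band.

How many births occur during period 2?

367

Call the groups 1 to 5, youngest first.
Period 1:
Births: 2330 * 0.418 = 974
Group 2: 830 * 0.947 = 786
Group 3: 1490 * 0.943 = 1405
Group 4: 740 * 0.937 = 693
Group 5: 2330 * 0.932 + 1420 * 0.591 = 2172 + 839 = 3011
Net migration: Group 1 + 185 → 1159; Group 2 − 185 → 601; Group 3 − 160 → 1245; Group 4 + 185 → 878; Group 5 + 185 → 3196
End of period: [1159, 601, 1245, 878, 3196]
Period 2:
Births: 878 * 0.418 = 367
Group 2: 1159 * 0.947 = 1098
Group 3: 601 * 0.943 = 567
Group 4: 1245 * 0.937 = 1167
Group 5: 878 * 0.932 + 3196 * 0.591 = 818 + 1889 = 2707
Net migration: Group 1 + 185 → 552; Group 2 − 185 → 913; Group 3 − 160 → 407; Group 4 + 185 → 1352; Group 5 + 185 → 2892
End of period: [552, 913, 407, 1352, 2892]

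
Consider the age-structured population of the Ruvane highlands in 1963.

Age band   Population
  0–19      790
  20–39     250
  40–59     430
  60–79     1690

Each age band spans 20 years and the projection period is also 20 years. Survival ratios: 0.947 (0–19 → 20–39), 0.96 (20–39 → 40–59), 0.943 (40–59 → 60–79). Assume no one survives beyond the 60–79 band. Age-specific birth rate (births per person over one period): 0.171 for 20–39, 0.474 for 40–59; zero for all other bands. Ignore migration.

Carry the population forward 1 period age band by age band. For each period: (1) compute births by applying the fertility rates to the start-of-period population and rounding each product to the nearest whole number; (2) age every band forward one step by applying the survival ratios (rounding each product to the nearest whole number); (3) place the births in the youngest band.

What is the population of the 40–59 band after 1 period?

Period 1.
Births: 250 × 0.171 = 43, 430 × 0.474 = 204 → 247
20–39: 790 × 0.947 = 748
40–59: 250 × 0.96 = 240
60–79: 430 × 0.943 = 405
Giving 247 / 748 / 240 / 405.

240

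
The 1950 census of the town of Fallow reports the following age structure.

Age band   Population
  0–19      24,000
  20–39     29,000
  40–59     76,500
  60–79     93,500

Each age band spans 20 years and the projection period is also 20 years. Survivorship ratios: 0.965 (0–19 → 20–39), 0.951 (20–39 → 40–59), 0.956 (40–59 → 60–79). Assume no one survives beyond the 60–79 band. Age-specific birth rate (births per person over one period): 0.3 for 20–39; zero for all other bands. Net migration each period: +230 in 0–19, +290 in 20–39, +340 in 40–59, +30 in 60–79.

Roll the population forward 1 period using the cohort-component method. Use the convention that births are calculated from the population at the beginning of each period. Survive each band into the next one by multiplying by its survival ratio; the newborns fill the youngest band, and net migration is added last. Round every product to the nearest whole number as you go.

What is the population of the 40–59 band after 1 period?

[period 1]
Births: 29000 * 0.3 = 8700
20–39: 24000 * 0.965 = 23160
40–59: 29000 * 0.951 = 27579
60–79: 76500 * 0.956 = 73134
Net migration: 0–19 + 230 → 8930; 20–39 + 290 → 23450; 40–59 + 340 → 27919; 60–79 + 30 → 73164
End of period: [8930, 23450, 27919, 73164]

27919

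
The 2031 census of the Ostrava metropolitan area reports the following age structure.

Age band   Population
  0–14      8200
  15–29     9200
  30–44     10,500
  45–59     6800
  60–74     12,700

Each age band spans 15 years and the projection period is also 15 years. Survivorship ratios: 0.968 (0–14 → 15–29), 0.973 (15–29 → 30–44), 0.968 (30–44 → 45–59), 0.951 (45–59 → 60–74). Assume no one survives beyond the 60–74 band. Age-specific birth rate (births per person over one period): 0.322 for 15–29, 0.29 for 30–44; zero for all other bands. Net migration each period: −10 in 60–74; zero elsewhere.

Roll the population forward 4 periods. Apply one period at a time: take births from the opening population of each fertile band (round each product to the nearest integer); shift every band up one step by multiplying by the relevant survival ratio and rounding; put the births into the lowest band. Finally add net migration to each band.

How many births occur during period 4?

Call the bands 1 to 5, youngest first.
After projecting period 1:
Births: 9200 * 0.322 = 2962, 10500 * 0.29 = 3045 — total 6007
Band 2: 8200 * 0.968 = 7938
Band 3: 9200 * 0.973 = 8952
Band 4: 10500 * 0.968 = 10164
Band 5: 6800 * 0.951 = 6467
Net migration: Band 5 − 10 → 6457
End of period: [6007, 7938, 8952, 10164, 6457]
After projecting period 2:
Births: 7938 * 0.322 = 2556, 8952 * 0.29 = 2596 — total 5152
Band 2: 6007 * 0.968 = 5815
Band 3: 7938 * 0.973 = 7724
Band 4: 8952 * 0.968 = 8666
Band 5: 10164 * 0.951 = 9666
Net migration: Band 5 − 10 → 9656
End of period: [5152, 5815, 7724, 8666, 9656]
After projecting period 3:
Births: 5815 * 0.322 = 1872, 7724 * 0.29 = 2240 — total 4112
Band 2: 5152 * 0.968 = 4987
Band 3: 5815 * 0.973 = 5658
Band 4: 7724 * 0.968 = 7477
Band 5: 8666 * 0.951 = 8241
Net migration: Band 5 − 10 → 8231
End of period: [4112, 4987, 5658, 7477, 8231]
After projecting period 4:
Births: 4987 * 0.322 = 1606, 5658 * 0.29 = 1641 — total 3247
Band 2: 4112 * 0.968 = 3980
Band 3: 4987 * 0.973 = 4852
Band 4: 5658 * 0.968 = 5477
Band 5: 7477 * 0.951 = 7111
Net migration: Band 5 − 10 → 7101
End of period: [3247, 3980, 4852, 5477, 7101]

3247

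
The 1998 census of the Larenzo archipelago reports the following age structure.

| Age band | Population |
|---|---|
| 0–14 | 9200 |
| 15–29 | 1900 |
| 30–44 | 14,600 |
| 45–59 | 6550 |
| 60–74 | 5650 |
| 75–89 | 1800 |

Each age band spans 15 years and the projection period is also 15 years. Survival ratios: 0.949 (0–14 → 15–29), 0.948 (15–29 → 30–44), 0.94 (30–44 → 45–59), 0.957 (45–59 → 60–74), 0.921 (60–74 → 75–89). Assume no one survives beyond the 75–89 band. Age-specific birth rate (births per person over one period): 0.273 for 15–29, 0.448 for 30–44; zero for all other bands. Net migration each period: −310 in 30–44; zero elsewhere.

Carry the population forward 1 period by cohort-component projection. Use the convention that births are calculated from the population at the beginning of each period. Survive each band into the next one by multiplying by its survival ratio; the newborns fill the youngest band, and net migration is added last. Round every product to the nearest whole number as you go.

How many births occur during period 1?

Call the bands 1 to 6, youngest first.
Period 1:
Births: 1900 × 0.273 = 519 ; 14600 × 0.448 = 6541 → total 7060
Band 2: 9200 × 0.949 = 8731
Band 3: 1900 × 0.948 = 1801
Band 4: 14600 × 0.94 = 13724
Band 5: 6550 × 0.957 = 6268
Band 6: 5650 × 0.921 = 5204
Net migration: Band 3 − 310 → 1491
End of period: [7060, 8731, 1491, 13724, 6268, 5204]

7060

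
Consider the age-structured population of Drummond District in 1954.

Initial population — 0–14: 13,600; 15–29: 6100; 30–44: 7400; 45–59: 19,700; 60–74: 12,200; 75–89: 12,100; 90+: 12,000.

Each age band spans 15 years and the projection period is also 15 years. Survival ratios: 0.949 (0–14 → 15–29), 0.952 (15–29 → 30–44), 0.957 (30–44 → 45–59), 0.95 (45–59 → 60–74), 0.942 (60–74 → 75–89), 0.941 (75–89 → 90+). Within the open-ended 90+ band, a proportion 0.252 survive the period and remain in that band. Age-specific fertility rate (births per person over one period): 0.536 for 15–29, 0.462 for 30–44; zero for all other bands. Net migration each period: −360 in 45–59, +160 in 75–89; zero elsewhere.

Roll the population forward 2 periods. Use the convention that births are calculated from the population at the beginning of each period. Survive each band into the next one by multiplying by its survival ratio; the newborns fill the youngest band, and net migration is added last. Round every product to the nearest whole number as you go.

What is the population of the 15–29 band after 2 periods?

6348

Period 1.
Births: 6100 × 0.536 = 3270  |  7400 × 0.462 = 3419 ⇒ total 6689
15–29: 13600 × 0.949 = 12906
30–44: 6100 × 0.952 = 5807
45–59: 7400 × 0.957 = 7082
60–74: 19700 × 0.95 = 18715
75–89: 12200 × 0.942 = 11492
90+: 12100 × 0.941 + 12000 × 0.252 = 11386 + 3024 = 14410
Net migration: 45–59 − 360 → 6722; 75–89 + 160 → 11652
→ [6689, 12906, 5807, 6722, 18715, 11652, 14410]
Period 2.
Births: 12906 × 0.536 = 6918  |  5807 × 0.462 = 2683 ⇒ total 9601
15–29: 6689 × 0.949 = 6348
30–44: 12906 × 0.952 = 12287
45–59: 5807 × 0.957 = 5557
60–74: 6722 × 0.95 = 6386
75–89: 18715 × 0.942 = 17630
90+: 11652 × 0.941 + 14410 × 0.252 = 10965 + 3631 = 14596
Net migration: 45–59 − 360 → 5197; 75–89 + 160 → 17790
→ [9601, 6348, 12287, 5197, 6386, 17790, 14596]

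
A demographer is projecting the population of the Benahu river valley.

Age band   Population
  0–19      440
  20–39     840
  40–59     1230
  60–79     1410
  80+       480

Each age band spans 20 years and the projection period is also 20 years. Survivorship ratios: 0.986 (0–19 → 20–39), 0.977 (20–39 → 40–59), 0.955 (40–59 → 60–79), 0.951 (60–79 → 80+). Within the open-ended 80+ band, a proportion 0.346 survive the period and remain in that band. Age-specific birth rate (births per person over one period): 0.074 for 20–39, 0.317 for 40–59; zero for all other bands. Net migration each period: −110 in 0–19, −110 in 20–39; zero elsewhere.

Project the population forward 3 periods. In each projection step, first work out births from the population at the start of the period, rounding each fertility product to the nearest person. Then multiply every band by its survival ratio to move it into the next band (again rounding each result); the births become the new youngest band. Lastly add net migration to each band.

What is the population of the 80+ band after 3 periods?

(Groups numbered youngest = 1 to oldest = 5.)
After projecting period 1:
Births: 840 × 0.074 = 62  |  1230 × 0.317 = 390 → 452
Group 2: 440 × 0.986 = 434
Group 3: 840 × 0.977 = 821
Group 4: 1230 × 0.955 = 1175
Group 5: 1410 × 0.951 + 480 × 0.346 = 1341 + 166 = 1507
Net migration: Group 1 − 110 → 342; Group 2 − 110 → 324
Population now: 0–19=342, 20–39=324, 40–59=821, 60–79=1175, 80+=1507
After projecting period 2:
Births: 324 × 0.074 = 24  |  821 × 0.317 = 260 → 284
Group 2: 342 × 0.986 = 337
Group 3: 324 × 0.977 = 317
Group 4: 821 × 0.955 = 784
Group 5: 1175 × 0.951 + 1507 × 0.346 = 1117 + 521 = 1638
Net migration: Group 1 − 110 → 174; Group 2 − 110 → 227
Population now: 0–19=174, 20–39=227, 40–59=317, 60–79=784, 80+=1638
After projecting period 3:
Births: 227 × 0.074 = 17  |  317 × 0.317 = 100 → 117
Group 2: 174 × 0.986 = 172
Group 3: 227 × 0.977 = 222
Group 4: 317 × 0.955 = 303
Group 5: 784 × 0.951 + 1638 × 0.346 = 746 + 567 = 1313
Net migration: Group 1 − 110 → 7; Group 2 − 110 → 62
Population now: 0–19=7, 20–39=62, 40–59=222, 60–79=303, 80+=1313

1313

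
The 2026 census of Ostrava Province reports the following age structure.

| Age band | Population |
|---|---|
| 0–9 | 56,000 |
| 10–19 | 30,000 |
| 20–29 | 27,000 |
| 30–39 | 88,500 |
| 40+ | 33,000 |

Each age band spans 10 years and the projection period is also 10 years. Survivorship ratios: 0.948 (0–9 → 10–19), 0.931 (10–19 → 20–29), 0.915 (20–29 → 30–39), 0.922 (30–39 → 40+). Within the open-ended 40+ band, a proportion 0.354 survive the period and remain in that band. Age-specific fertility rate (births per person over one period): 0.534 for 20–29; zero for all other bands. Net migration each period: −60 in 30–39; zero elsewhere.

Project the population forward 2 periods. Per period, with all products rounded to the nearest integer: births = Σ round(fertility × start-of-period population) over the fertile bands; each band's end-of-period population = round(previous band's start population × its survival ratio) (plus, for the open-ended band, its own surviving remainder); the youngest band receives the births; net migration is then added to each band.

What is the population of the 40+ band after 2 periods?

[period 1]
Births: 27000 * 0.534 = 14418
10–19: 56000 * 0.948 = 53088
20–29: 30000 * 0.931 = 27930
30–39: 27000 * 0.915 = 24705
40+: 88500 * 0.922 + 33000 * 0.354 = 81597 + 11682 = 93279
Net migration: 30–39 − 60 → 24645
Population now: 0–9=14418, 10–19=53088, 20–29=27930, 30–39=24645, 40+=93279
[period 2]
Births: 27930 * 0.534 = 14915
10–19: 14418 * 0.948 = 13668
20–29: 53088 * 0.931 = 49425
30–39: 27930 * 0.915 = 25556
40+: 24645 * 0.922 + 93279 * 0.354 = 22723 + 33021 = 55744
Net migration: 30–39 − 60 → 25496
Population now: 0–9=14915, 10–19=13668, 20–29=49425, 30–39=25496, 40+=55744

55744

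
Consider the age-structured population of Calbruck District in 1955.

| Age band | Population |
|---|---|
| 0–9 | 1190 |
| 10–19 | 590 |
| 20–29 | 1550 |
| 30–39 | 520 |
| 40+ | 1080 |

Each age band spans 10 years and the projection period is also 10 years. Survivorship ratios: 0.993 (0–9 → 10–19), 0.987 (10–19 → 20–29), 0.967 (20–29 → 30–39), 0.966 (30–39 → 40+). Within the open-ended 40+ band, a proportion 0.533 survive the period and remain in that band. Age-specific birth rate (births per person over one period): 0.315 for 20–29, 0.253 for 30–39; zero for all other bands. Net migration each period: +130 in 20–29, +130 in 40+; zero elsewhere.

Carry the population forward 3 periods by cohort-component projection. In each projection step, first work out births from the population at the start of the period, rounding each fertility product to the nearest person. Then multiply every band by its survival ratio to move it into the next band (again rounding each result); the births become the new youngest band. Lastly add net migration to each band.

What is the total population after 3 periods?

(Bands numbered youngest = 1 to oldest = 5.)
After projecting period 1:
Births: 1550 × 0.315 = 488  |  520 × 0.253 = 132 — total 620
Band 2: 1190 × 0.993 = 1182
Band 3: 590 × 0.987 = 582
Band 4: 1550 × 0.967 = 1499
Band 5: 520 × 0.966 + 1080 × 0.533 = 502 + 576 = 1078
Net migration: Band 3 + 130 → 712; Band 5 + 130 → 1208
Population now: 0–9=620, 10–19=1182, 20–29=712, 30–39=1499, 40+=1208
After projecting period 2:
Births: 712 × 0.315 = 224  |  1499 × 0.253 = 379 — total 603
Band 2: 620 × 0.993 = 616
Band 3: 1182 × 0.987 = 1167
Band 4: 712 × 0.967 = 689
Band 5: 1499 × 0.966 + 1208 × 0.533 = 1448 + 644 = 2092
Net migration: Band 3 + 130 → 1297; Band 5 + 130 → 2222
Population now: 0–9=603, 10–19=616, 20–29=1297, 30–39=689, 40+=2222
After projecting period 3:
Births: 1297 × 0.315 = 409  |  689 × 0.253 = 174 — total 583
Band 2: 603 × 0.993 = 599
Band 3: 616 × 0.987 = 608
Band 4: 1297 × 0.967 = 1254
Band 5: 689 × 0.966 + 2222 × 0.533 = 666 + 1184 = 1850
Net migration: Band 3 + 130 → 738; Band 5 + 130 → 1980
Population now: 0–9=583, 10–19=599, 20–29=738, 30–39=1254, 40+=1980
Total after period 3: 583 + 599 + 738 + 1254 + 1980 = 5154

5154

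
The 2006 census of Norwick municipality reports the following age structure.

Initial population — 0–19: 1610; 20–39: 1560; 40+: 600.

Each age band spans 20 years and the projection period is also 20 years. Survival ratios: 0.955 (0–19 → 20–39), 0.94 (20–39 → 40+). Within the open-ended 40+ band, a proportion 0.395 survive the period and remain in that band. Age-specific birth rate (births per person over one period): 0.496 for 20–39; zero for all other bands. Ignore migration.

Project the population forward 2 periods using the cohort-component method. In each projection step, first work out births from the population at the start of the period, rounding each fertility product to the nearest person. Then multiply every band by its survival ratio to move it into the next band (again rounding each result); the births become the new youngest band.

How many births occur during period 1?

Let group 1 be 0–19 through group 3 = 40+.
After projecting period 1:
Births: 1560 × 0.496 = 774
Group 2: 1610 × 0.955 = 1538
Group 3: 1560 × 0.94 + 600 × 0.395 = 1466 + 237 = 1703
End of period: [774, 1538, 1703]

774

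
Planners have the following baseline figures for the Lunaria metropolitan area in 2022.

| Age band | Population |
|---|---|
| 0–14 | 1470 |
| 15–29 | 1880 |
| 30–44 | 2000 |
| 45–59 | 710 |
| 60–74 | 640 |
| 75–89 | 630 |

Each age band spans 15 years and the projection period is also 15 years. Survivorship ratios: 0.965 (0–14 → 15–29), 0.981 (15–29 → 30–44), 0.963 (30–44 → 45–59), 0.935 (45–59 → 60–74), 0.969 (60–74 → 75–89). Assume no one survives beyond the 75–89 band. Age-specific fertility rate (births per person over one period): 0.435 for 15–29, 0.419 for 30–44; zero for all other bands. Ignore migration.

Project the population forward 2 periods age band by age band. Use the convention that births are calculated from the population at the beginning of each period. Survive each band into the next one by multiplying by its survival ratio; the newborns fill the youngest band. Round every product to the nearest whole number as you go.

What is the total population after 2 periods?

8600

After projecting period 1:
Births: 1880 × 0.435 = 818  |  2000 × 0.419 = 838 ⇒ total 1656
15–29: 1470 × 0.965 = 1419
30–44: 1880 × 0.981 = 1844
45–59: 2000 × 0.963 = 1926
60–74: 710 × 0.935 = 664
75–89: 640 × 0.969 = 620
Giving 1656 / 1419 / 1844 / 1926 / 664 / 620.
After projecting period 2:
Births: 1419 × 0.435 = 617  |  1844 × 0.419 = 773 ⇒ total 1390
15–29: 1656 × 0.965 = 1598
30–44: 1419 × 0.981 = 1392
45–59: 1844 × 0.963 = 1776
60–74: 1926 × 0.935 = 1801
75–89: 664 × 0.969 = 643
Giving 1390 / 1598 / 1392 / 1776 / 1801 / 643.
Total after period 2: 1390 + 1598 + 1392 + 1776 + 1801 + 643 = 8600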